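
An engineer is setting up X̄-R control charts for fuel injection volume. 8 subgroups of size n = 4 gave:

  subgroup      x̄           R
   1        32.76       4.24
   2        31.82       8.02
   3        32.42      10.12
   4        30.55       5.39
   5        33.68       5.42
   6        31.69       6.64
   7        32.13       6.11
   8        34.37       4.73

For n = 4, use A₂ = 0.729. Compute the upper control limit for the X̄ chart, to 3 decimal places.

37.045

X̄̄ = (32.76 + 31.82 + 32.42 + 30.55 + 33.68 + 31.69 + 32.13 + 34.37) / 8 = 259.4200 / 8 = 32.4275
R̄ = (4.24 + 8.02 + 10.12 + 5.39 + 5.42 + 6.64 + 6.11 + 4.73) / 8 = 50.6700 / 8 = 6.3338
UCL = X̄̄ + A₂·R̄ = 32.4275 + 0.729 × 6.3338 = 37.0448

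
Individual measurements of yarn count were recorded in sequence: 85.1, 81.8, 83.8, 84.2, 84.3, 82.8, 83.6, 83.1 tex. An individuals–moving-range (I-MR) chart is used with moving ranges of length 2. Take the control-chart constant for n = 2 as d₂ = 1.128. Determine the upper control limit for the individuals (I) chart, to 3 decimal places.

X̄ = (85.1 + 81.8 + 83.8 + 84.2 + 84.3 + 82.8 + 83.6 + 83.1) / 8 = 83.5875
Moving ranges: 3.3, 2.0, 0.4, 0.1, 1.5, 0.8, 0.5; M̄R̄ = 8.6000 / 7 = 1.2286
UCL = X̄ + 3·M̄R̄/d₂ = 83.5875 + 3 × 1.2286 / 1.128 = 86.8550

86.855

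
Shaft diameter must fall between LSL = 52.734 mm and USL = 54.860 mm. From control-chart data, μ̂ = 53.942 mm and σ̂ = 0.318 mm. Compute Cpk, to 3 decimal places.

Cpu = (USL − μ̂) / (3σ̂) = (54.860 − 53.942) / (3 × 0.318) = 0.9623; Cpl = (μ̂ − LSL) / (3σ̂) = (53.942 − 52.734) / (3 × 0.318) = 1.2662; Cpk = min(Cpu, Cpl) = 0.9623

0.962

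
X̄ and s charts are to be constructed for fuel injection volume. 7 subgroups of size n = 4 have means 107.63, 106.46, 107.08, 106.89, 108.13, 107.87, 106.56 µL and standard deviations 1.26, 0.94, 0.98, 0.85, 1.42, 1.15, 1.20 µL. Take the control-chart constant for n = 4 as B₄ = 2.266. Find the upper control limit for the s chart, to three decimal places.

2.525

s̄ = (1.26 + 0.94 + 0.98 + 0.85 + 1.42 + 1.15 + 1.20) / 7 = 1.1143
UCL_s = B₄·s̄ = 2.266 × 1.1143 = 2.5250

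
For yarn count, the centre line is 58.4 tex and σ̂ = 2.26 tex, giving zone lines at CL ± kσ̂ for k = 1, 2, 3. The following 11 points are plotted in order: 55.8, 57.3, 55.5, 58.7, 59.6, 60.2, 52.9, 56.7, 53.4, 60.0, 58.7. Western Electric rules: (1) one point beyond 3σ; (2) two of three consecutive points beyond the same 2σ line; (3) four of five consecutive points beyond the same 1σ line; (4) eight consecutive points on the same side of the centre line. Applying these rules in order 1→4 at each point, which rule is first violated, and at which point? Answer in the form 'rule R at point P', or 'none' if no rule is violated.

Zone of each point (C = within 1σ̂, B = 1σ̂–2σ̂, A = 2σ̂–3σ̂, * = beyond 3σ̂; sign = side of CL): 1:-B, 2:-C, 3:-B, 4:+C, 5:+C, 6:+C, 7:-A, 8:-C, 9:-A, 10:+C, 11:+C
Rule 2 (two of three consecutive points beyond the same 2σ limit) is satisfied at point 9.

rule 2 at point 9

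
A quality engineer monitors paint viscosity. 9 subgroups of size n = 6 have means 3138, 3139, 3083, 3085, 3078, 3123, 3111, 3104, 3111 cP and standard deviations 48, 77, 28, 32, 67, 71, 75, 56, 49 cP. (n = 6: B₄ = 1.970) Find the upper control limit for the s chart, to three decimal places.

s̄ = (48 + 77 + 28 + 32 + 67 + 71 + 75 + 56 + 49) / 9 = 55.8889
UCL_s = B₄·s̄ = 1.970 × 55.8889 = 110.1011

110.101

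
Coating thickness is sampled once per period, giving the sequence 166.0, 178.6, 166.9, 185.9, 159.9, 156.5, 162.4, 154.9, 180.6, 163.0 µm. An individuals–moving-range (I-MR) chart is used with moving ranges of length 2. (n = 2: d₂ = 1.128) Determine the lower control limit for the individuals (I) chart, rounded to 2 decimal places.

X̄ = (166.0 + 178.6 + 166.9 + 185.9 + 159.9 + 156.5 + 162.4 + 154.9 + 180.6 + 163.0) / 10 = 167.4700
Moving ranges: 12.6, 11.7, 19.0, 26.0, 3.4, 5.9, 7.5, 25.7, 17.6; M̄R̄ = 129.4000 / 9 = 14.3778
LCL = X̄ − 3·M̄R̄/d₂ = 167.4700 − 3 × 14.3778 / 1.128 = 129.2312

129.23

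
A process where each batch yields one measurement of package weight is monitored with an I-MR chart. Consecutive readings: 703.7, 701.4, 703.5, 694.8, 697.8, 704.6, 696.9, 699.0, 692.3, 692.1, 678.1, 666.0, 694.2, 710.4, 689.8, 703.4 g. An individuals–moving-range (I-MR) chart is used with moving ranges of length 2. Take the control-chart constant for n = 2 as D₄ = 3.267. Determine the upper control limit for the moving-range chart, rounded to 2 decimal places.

Moving ranges: 2.3, 2.1, 8.7, 3.0, 6.8, 7.7, 2.1, 6.7, 0.2, 14.0, 12.1, 28.2, 16.2, 20.6, 13.6; M̄R̄ = 144.3000 / 15 = 9.6200
UCL_MR = D₄·M̄R̄ = 3.267 × 9.6200 = 31.4285

31.43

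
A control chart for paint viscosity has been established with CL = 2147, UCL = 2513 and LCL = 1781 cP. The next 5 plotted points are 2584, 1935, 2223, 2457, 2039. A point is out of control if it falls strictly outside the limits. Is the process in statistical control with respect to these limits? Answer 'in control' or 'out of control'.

out of control

Compare each point to [1781, 2513]: sample 1 = 2584 > UCL.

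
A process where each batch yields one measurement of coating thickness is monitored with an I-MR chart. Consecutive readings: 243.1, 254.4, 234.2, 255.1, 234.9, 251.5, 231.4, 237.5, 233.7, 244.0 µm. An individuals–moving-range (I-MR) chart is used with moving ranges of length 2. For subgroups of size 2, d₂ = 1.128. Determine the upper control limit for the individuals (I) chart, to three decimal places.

X̄ = (243.1 + 254.4 + 234.2 + 255.1 + 234.9 + 251.5 + 231.4 + 237.5 + 233.7 + 244.0) / 10 = 241.9800
Moving ranges: 11.3, 20.2, 20.9, 20.2, 16.6, 20.1, 6.1, 3.8, 10.3; M̄R̄ = 129.5000 / 9 = 14.3889
UCL = X̄ + 3·M̄R̄/d₂ = 241.9800 + 3 × 14.3889 / 1.128 = 280.2483

280.248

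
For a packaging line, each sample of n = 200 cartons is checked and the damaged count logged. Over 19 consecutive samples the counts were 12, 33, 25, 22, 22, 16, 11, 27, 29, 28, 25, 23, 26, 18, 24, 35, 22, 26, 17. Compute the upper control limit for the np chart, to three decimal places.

36.799

p̄ = Σdᵢ / (k·n) = 441 / (19 × 200) = 0.11605
UCL = np̄ + 3·√(np̄(1−p̄)) = 23.2105 + 3 × √(23.2105×0.88395) = 23.2105 + 3 × 4.5296 = 36.7992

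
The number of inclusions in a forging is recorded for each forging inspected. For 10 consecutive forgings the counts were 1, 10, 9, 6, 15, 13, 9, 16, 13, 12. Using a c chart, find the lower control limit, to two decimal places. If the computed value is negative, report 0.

0.73

c̄ = (1 + 10 + 9 + 6 + 15 + 13 + 9 + 16 + 13 + 12) / 10 = 104 / 10 = 10.4000
LCL = c̄ − 3√c̄ = 10.4000 − 3 × 3.2249 = 0.7253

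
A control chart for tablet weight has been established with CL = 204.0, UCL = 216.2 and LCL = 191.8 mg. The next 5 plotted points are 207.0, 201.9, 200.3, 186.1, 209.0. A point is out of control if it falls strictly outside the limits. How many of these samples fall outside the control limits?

Compare each point to [191.8, 216.2]: sample 4 = 186.1 < LCL.

1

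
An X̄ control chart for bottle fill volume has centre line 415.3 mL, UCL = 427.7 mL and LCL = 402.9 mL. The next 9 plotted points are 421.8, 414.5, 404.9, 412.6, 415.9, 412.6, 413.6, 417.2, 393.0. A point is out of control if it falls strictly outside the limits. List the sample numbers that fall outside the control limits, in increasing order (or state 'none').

9

Compare each point to [402.9, 427.7]: sample 9 = 393.0 < LCL.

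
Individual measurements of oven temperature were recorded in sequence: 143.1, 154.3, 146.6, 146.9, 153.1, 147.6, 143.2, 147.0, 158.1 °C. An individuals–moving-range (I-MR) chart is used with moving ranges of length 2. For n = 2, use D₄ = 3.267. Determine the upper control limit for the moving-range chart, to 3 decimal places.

Moving ranges: 11.2, 7.7, 0.3, 6.2, 5.5, 4.4, 3.8, 11.1; M̄R̄ = 50.2000 / 8 = 6.2750
UCL_MR = D₄·M̄R̄ = 3.267 × 6.2750 = 20.5004

20.500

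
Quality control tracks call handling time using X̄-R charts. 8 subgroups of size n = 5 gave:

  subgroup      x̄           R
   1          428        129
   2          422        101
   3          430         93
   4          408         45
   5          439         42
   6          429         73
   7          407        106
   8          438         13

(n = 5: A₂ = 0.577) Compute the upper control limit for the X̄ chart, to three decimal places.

468.544

X̄̄ = (428 + 422 + 430 + 408 + 439 + 429 + 407 + 438) / 8 = 3401.0000 / 8 = 425.1250
R̄ = (129 + 101 + 93 + 45 + 42 + 73 + 106 + 13) / 8 = 602.0000 / 8 = 75.2500
UCL = X̄̄ + A₂·R̄ = 425.1250 + 0.577 × 75.2500 = 468.5442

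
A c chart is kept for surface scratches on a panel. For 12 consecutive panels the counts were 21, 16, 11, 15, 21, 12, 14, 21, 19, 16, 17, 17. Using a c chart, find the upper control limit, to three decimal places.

28.914

c̄ = (21 + 16 + 11 + 15 + 21 + 12 + 14 + 21 + 19 + 16 + 17 + 17) / 12 = 200 / 12 = 16.6667
UCL = c̄ + 3√c̄ = 16.6667 + 3 × √16.6667 = 16.6667 + 3 × 4.0825 = 28.9141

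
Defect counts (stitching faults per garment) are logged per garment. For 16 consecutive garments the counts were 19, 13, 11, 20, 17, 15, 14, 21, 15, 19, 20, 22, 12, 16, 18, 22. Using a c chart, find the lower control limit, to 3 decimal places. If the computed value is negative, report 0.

4.710

c̄ = (19 + 13 + 11 + 20 + 17 + 15 + 14 + 21 + 15 + 19 + 20 + 22 + 12 + 16 + 18 + 22) / 16 = 274 / 16 = 17.1250
LCL = c̄ − 3√c̄ = 17.1250 − 3 × 4.1382 = 4.7103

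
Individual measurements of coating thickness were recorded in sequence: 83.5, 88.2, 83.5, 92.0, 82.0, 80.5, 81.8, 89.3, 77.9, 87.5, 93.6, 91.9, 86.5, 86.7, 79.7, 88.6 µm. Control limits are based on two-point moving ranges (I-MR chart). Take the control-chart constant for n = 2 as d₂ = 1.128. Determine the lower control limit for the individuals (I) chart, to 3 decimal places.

70.134

X̄ = (83.5 + 88.2 + 83.5 + 92.0 + 82.0 + 80.5 + 81.8 + 89.3 + 77.9 + 87.5 + 93.6 + 91.9 + 86.5 + 86.7 + 79.7 + 88.6) / 16 = 85.8250
Moving ranges: 4.7, 4.7, 8.5, 10.0, 1.5, 1.3, 7.5, 11.4, 9.6, 6.1, 1.7, 5.4, 0.2, 7.0, 8.9; M̄R̄ = 88.5000 / 15 = 5.9000
LCL = X̄ − 3·M̄R̄/d₂ = 85.8250 − 3 × 5.9000 / 1.128 = 70.1335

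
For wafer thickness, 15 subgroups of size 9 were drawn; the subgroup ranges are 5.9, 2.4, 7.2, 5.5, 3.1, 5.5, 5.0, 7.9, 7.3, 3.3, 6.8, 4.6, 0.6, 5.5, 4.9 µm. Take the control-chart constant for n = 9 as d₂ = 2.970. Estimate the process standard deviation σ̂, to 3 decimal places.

1.695

R̄ = (5.9 + 2.4 + 7.2 + 5.5 + 3.1 + 5.5 + 5.0 + 7.9 + 7.3 + 3.3 + 6.8 + 4.6 + 0.6 + 5.5 + 4.9) / 15 = 5.0333
σ̂ = R̄ / d₂ = 5.0333 / 2.970 = 1.6947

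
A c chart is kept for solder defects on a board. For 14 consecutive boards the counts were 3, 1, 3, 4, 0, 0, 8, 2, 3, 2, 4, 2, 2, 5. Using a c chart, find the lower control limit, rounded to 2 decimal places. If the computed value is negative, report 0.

0.00

c̄ = (3 + 1 + 3 + 4 + 0 + 0 + 8 + 2 + 3 + 2 + 4 + 2 + 2 + 5) / 14 = 39 / 14 = 2.7857
LCL = c̄ − 3√c̄ = 2.7857 − 3 × 1.6690 = -2.2214 → 0 (cannot be negative)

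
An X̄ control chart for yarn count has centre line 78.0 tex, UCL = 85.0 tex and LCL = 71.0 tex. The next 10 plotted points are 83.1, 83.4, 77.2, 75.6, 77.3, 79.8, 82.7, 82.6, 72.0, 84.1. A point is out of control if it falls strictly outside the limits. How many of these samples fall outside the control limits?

All 10 points lie within [71.0, 85.0].

0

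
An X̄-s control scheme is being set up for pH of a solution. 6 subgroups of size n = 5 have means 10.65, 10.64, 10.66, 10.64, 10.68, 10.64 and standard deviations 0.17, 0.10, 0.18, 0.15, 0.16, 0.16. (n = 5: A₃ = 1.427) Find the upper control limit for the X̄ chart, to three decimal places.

10.870

X̄̄ = (10.65 + 10.64 + 10.66 + 10.64 + 10.68 + 10.64) / 6 = 10.6517
s̄ = (0.17 + 0.10 + 0.18 + 0.15 + 0.16 + 0.16) / 6 = 0.1533
UCL = X̄̄ + A₃·s̄ = 10.6517 + 1.427 × 0.1533 = 10.8705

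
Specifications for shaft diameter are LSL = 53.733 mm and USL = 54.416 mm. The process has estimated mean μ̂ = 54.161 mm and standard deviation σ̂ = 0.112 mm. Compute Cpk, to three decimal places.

Cpu = (USL − μ̂) / (3σ̂) = (54.416 − 54.161) / (3 × 0.112) = 0.7589; Cpl = (μ̂ − LSL) / (3σ̂) = (54.161 − 53.733) / (3 × 0.112) = 1.2738; Cpk = min(Cpu, Cpl) = 0.7589

0.759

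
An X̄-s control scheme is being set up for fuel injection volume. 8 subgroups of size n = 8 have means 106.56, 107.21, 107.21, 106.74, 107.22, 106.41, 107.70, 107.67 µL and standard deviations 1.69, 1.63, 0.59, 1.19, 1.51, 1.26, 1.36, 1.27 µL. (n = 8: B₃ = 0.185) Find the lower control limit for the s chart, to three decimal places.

0.243

s̄ = (1.69 + 1.63 + 0.59 + 1.19 + 1.51 + 1.26 + 1.36 + 1.27) / 8 = 1.3125
LCL_s = B₃·s̄ = 0.185 × 1.3125 = 0.2428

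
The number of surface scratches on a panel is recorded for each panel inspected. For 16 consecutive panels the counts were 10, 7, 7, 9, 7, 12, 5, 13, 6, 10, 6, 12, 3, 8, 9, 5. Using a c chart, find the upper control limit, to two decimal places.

16.58

c̄ = (10 + 7 + 7 + 9 + 7 + 12 + 5 + 13 + 6 + 10 + 6 + 12 + 3 + 8 + 9 + 5) / 16 = 129 / 16 = 8.0625
UCL = c̄ + 3√c̄ = 8.0625 + 3 × √8.0625 = 8.0625 + 3 × 2.8395 = 16.5809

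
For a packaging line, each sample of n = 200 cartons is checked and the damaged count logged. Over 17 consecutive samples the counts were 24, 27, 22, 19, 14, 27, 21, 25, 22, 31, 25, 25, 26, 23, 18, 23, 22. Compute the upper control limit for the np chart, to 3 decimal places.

36.756

p̄ = Σdᵢ / (k·n) = 394 / (17 × 200) = 0.11588
UCL = np̄ + 3·√(np̄(1−p̄)) = 23.1765 + 3 × √(23.1765×0.88412) = 23.1765 + 3 × 4.5267 = 36.7565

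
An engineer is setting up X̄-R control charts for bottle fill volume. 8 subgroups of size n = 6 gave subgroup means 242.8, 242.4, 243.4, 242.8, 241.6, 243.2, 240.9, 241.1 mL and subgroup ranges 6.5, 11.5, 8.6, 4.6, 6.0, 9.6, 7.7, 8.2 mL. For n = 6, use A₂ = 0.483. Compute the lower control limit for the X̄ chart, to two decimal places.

238.49

X̄̄ = (242.8 + 242.4 + 243.4 + 242.8 + 241.6 + 243.2 + 240.9 + 241.1) / 8 = 1938.2000 / 8 = 242.2750
R̄ = (6.5 + 11.5 + 8.6 + 4.6 + 6.0 + 9.6 + 7.7 + 8.2) / 8 = 62.7000 / 8 = 7.8375
LCL = X̄̄ − A₂·R̄ = 242.2750 − 0.483 × 7.8375 = 238.4895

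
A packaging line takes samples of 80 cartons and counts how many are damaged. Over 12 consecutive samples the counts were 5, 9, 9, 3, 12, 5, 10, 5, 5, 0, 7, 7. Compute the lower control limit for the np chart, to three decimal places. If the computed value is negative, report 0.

0.000

p̄ = Σdᵢ / (k·n) = 77 / (12 × 80) = 0.08021
LCL = np̄ − 3·√(np̄(1−p̄)) = 6.4167 − 3 × 2.4294 = -0.8715 → 0 (negative, so LCL = 0)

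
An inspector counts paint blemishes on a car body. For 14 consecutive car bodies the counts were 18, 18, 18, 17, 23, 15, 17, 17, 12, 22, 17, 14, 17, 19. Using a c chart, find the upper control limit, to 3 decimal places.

c̄ = (18 + 18 + 18 + 17 + 23 + 15 + 17 + 17 + 12 + 22 + 17 + 14 + 17 + 19) / 14 = 244 / 14 = 17.4286
UCL = c̄ + 3√c̄ = 17.4286 + 3 × √17.4286 = 17.4286 + 3 × 4.1748 = 29.9528

29.953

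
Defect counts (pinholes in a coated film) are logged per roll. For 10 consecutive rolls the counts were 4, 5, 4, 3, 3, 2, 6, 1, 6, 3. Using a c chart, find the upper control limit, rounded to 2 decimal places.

c̄ = (4 + 5 + 4 + 3 + 3 + 2 + 6 + 1 + 6 + 3) / 10 = 37 / 10 = 3.7000
UCL = c̄ + 3√c̄ = 3.7000 + 3 × √3.7000 = 3.7000 + 3 × 1.9235 = 9.4706

9.47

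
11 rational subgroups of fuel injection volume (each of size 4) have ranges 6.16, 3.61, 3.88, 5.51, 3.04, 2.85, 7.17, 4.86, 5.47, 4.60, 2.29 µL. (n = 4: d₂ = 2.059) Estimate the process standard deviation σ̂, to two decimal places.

R̄ = (6.16 + 3.61 + 3.88 + 5.51 + 3.04 + 2.85 + 7.17 + 4.86 + 5.47 + 4.60 + 2.29) / 11 = 4.4945
σ̂ = R̄ / d₂ = 4.4945 / 2.059 = 2.1829

2.18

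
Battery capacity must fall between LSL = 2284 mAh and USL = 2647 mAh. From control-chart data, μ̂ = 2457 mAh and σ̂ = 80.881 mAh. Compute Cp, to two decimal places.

0.75

Cp = (USL − LSL) / (6σ̂) = (2647 − 2284) / (6 × 80.881) = 363.0000 / 485.2860 = 0.7480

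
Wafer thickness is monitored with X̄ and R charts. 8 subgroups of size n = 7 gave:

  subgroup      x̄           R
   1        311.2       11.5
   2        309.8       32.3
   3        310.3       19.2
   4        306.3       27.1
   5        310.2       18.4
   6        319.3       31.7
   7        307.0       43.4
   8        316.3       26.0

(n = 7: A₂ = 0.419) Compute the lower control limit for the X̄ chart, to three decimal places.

300.322

X̄̄ = (311.2 + 309.8 + 310.3 + 306.3 + 310.2 + 319.3 + 307.0 + 316.3) / 8 = 2490.4000 / 8 = 311.3000
R̄ = (11.5 + 32.3 + 19.2 + 27.1 + 18.4 + 31.7 + 43.4 + 26.0) / 8 = 209.6000 / 8 = 26.2000
LCL = X̄̄ − A₂·R̄ = 311.3000 − 0.419 × 26.2000 = 300.3222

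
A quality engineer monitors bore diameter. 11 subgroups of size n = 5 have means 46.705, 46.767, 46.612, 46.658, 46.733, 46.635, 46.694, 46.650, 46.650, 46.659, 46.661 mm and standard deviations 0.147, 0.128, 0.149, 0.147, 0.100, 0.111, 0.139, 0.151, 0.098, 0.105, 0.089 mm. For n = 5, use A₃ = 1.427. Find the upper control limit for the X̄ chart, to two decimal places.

46.85

X̄̄ = (46.705 + 46.767 + 46.612 + 46.658 + 46.733 + 46.635 + 46.694 + 46.650 + 46.650 + 46.659 + 46.661) / 11 = 46.6749
s̄ = (0.147 + 0.128 + 0.149 + 0.147 + 0.100 + 0.111 + 0.139 + 0.151 + 0.098 + 0.105 + 0.089) / 11 = 0.1240
UCL = X̄̄ + A₃·s̄ = 46.6749 + 1.427 × 0.1240 = 46.8519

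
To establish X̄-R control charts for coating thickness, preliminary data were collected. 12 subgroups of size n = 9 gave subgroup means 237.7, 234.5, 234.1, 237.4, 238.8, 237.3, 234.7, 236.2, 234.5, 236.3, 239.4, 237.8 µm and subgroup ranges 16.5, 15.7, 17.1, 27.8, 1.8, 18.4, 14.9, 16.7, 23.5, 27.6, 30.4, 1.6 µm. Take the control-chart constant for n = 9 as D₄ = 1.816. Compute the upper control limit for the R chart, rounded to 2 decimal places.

32.08

R̄ = (16.5 + 15.7 + 17.1 + 27.8 + 1.8 + 18.4 + 14.9 + 16.7 + 23.5 + 27.6 + 30.4 + 1.6) / 12 = 212.0000 / 12 = 17.6667
UCL_R = D₄·R̄ = 1.816 × 17.6667 = 32.0827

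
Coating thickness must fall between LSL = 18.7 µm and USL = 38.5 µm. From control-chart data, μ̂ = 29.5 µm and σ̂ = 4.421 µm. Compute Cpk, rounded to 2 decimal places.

0.68

Cpu = (USL − μ̂) / (3σ̂) = (38.5 − 29.5) / (3 × 4.421) = 0.6786; Cpl = (μ̂ − LSL) / (3σ̂) = (29.5 − 18.7) / (3 × 4.421) = 0.8143; Cpk = min(Cpu, Cpl) = 0.6786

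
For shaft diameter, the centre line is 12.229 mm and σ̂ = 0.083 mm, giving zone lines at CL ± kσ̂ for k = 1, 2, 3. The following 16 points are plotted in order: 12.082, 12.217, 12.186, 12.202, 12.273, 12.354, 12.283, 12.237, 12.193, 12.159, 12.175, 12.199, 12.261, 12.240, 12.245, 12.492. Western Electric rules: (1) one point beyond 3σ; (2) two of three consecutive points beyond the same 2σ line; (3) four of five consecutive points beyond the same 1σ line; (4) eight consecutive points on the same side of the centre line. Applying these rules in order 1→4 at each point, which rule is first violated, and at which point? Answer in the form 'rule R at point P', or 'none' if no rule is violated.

Zone of each point (C = within 1σ̂, B = 1σ̂–2σ̂, A = 2σ̂–3σ̂, * = beyond 3σ̂; sign = side of CL): 1:-B, 2:-C, 3:-C, 4:-C, 5:+C, 6:+B, 7:+C, 8:+C, 9:-C, 10:-C, 11:-C, 12:-C, 13:+C, 14:+C, 15:+C, 16:+*
Rule 1 (one point beyond the 3σ limits) is satisfied at point 16.

rule 1 at point 16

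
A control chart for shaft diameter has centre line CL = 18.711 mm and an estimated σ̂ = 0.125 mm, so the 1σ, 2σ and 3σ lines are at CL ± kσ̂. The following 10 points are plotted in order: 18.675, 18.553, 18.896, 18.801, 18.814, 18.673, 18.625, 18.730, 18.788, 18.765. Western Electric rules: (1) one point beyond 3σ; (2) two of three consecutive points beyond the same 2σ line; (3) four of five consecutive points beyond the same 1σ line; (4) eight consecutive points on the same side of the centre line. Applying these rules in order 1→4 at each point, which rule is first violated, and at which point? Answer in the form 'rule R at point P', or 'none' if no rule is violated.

none

Zone of each point (C = within 1σ̂, B = 1σ̂–2σ̂, A = 2σ̂–3σ̂, * = beyond 3σ̂; sign = side of CL): 1:-C, 2:-B, 3:+B, 4:+C, 5:+C, 6:-C, 7:-C, 8:+C, 9:+C, 10:+C
No rule fires across all 10 points.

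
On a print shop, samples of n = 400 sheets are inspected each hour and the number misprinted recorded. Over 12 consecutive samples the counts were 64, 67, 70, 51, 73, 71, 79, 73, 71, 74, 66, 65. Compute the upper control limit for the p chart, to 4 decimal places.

0.2282

p̄ = Σdᵢ / (k·n) = 824 / (12 × 400) = 0.17167
UCL = p̄ + 3·√(p̄(1−p̄)/n) = 0.17167 + 3 × √(0.17167×0.82833/400) = 0.17167 + 3 × 0.01885 = 0.22823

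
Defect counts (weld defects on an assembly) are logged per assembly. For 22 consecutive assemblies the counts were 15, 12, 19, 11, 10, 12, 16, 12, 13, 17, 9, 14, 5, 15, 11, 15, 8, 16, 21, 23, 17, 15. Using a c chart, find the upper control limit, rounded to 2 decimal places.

c̄ = (15 + 12 + 19 + 11 + 10 + 12 + 16 + 12 + 13 + 17 + 9 + 14 + 5 + 15 + 11 + 15 + 8 + 16 + 21 + 23 + 17 + 15) / 22 = 306 / 22 = 13.9091
UCL = c̄ + 3√c̄ = 13.9091 + 3 × √13.9091 = 13.9091 + 3 × 3.7295 = 25.0976

25.10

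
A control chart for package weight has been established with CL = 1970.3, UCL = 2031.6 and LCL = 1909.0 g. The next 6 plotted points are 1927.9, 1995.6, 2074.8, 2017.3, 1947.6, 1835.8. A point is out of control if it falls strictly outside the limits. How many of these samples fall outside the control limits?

2

Compare each point to [1909.0, 2031.6]: sample 3 = 2074.8 > UCL; sample 6 = 1835.8 < LCL.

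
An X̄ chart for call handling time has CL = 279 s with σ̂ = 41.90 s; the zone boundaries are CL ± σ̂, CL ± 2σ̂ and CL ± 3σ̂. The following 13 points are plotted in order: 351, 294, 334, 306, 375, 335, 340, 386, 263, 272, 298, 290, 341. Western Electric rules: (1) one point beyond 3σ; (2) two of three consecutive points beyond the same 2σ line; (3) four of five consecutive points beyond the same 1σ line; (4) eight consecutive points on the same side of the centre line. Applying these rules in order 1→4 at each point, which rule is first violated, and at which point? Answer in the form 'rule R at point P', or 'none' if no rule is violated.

Zone of each point (C = within 1σ̂, B = 1σ̂–2σ̂, A = 2σ̂–3σ̂, * = beyond 3σ̂; sign = side of CL): 1:+B, 2:+C, 3:+B, 4:+C, 5:+A, 6:+B, 7:+B, 8:+A, 9:-C, 10:-C, 11:+C, 12:+C, 13:+B
Rule 3 (four of five consecutive points beyond the same 1σ limit) is satisfied at point 7.

rule 3 at point 7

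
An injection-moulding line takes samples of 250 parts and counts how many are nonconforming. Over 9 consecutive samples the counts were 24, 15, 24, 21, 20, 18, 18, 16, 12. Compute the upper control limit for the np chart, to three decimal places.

31.135

p̄ = Σdᵢ / (k·n) = 168 / (9 × 250) = 0.07467
UCL = np̄ + 3·√(np̄(1−p̄)) = 18.6667 + 3 × √(18.6667×0.92533) = 18.6667 + 3 × 4.1561 = 31.1349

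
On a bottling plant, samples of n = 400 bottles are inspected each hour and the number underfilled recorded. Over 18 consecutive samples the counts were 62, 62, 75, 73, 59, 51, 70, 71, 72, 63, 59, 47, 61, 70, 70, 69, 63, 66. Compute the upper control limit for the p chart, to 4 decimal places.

p̄ = Σdᵢ / (k·n) = 1163 / (18 × 400) = 0.16153
UCL = p̄ + 3·√(p̄(1−p̄)/n) = 0.16153 + 3 × √(0.16153×0.83847/400) = 0.16153 + 3 × 0.01840 = 0.21673

0.2167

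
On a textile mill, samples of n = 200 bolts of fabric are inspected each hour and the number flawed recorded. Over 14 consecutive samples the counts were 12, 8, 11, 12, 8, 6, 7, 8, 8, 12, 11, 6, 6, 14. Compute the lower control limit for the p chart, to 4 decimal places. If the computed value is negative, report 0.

0.0016

p̄ = Σdᵢ / (k·n) = 129 / (14 × 200) = 0.04607
LCL = p̄ − 3·√(p̄(1−p̄)/n) = 0.04607 − 3 × 0.01482 = 0.00160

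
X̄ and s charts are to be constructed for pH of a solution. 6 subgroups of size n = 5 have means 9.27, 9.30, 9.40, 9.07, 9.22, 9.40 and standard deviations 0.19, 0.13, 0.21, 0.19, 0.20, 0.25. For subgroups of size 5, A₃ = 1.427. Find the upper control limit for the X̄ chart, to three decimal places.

X̄̄ = (9.27 + 9.30 + 9.40 + 9.07 + 9.22 + 9.40) / 6 = 9.2767
s̄ = (0.19 + 0.13 + 0.21 + 0.19 + 0.20 + 0.25) / 6 = 0.1950
UCL = X̄̄ + A₃·s̄ = 9.2767 + 1.427 × 0.1950 = 9.5549

9.555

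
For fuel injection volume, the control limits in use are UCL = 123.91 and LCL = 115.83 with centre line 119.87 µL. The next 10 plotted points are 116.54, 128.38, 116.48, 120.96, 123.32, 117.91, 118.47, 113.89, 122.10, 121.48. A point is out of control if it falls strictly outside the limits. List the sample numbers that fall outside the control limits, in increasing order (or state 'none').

2, 8

Compare each point to [115.83, 123.91]: sample 2 = 128.38 > UCL; sample 8 = 113.89 < LCL.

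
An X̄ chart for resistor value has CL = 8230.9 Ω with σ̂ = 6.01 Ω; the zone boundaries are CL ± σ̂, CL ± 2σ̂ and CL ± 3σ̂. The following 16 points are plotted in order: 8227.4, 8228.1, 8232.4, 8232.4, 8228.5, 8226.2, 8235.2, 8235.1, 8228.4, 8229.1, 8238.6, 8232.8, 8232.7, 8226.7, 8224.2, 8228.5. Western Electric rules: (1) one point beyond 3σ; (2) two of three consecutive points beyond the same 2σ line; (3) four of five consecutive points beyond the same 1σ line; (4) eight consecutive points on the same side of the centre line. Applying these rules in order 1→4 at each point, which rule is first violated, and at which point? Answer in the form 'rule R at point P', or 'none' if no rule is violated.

Zone of each point (C = within 1σ̂, B = 1σ̂–2σ̂, A = 2σ̂–3σ̂, * = beyond 3σ̂; sign = side of CL): 1:-C, 2:-C, 3:+C, 4:+C, 5:-C, 6:-C, 7:+C, 8:+C, 9:-C, 10:-C, 11:+B, 12:+C, 13:+C, 14:-C, 15:-B, 16:-C
No rule fires across all 16 points.

none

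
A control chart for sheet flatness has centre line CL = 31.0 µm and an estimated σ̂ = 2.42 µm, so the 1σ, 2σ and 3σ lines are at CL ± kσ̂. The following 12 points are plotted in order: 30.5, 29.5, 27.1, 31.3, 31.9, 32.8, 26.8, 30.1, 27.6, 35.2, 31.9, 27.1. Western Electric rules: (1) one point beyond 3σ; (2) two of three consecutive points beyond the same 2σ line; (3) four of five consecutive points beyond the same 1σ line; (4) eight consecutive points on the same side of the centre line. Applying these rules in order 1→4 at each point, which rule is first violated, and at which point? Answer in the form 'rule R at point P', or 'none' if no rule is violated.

Zone of each point (C = within 1σ̂, B = 1σ̂–2σ̂, A = 2σ̂–3σ̂, * = beyond 3σ̂; sign = side of CL): 1:-C, 2:-C, 3:-B, 4:+C, 5:+C, 6:+C, 7:-B, 8:-C, 9:-B, 10:+B, 11:+C, 12:-B
No rule fires across all 12 points.

none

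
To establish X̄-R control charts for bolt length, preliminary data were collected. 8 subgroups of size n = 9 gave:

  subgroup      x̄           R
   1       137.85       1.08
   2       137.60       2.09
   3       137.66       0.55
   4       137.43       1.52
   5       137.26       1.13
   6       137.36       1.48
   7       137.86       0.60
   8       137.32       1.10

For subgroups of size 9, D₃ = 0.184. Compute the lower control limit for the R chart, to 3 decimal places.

0.220

R̄ = (1.08 + 2.09 + 0.55 + 1.52 + 1.13 + 1.48 + 0.60 + 1.10) / 8 = 9.5500 / 8 = 1.1938
LCL_R = D₃·R̄ = 0.184 × 1.1938 = 0.2197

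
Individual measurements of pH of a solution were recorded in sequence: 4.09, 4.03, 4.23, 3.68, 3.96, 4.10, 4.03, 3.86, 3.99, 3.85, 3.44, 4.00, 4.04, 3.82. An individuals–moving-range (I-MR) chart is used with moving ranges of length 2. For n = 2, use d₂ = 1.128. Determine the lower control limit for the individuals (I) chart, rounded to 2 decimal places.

X̄ = (4.09 + 4.03 + 4.23 + 3.68 + 3.96 + 4.10 + 4.03 + 3.86 + 3.99 + 3.85 + 3.44 + 4.00 + 4.04 + 3.82) / 14 = 3.9371
Moving ranges: 0.06, 0.20, 0.55, 0.28, 0.14, 0.07, 0.17, 0.13, 0.14, 0.41, 0.56, 0.04, 0.22; M̄R̄ = 2.9700 / 13 = 0.2285
LCL = X̄ − 3·M̄R̄/d₂ = 3.9371 − 3 × 0.2285 / 1.128 = 3.3295

3.33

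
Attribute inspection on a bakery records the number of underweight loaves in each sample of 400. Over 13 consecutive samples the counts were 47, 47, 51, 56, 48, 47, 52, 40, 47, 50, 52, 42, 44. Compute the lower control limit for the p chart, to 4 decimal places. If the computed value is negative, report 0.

0.0711

p̄ = Σdᵢ / (k·n) = 623 / (13 × 400) = 0.11981
LCL = p̄ − 3·√(p̄(1−p̄)/n) = 0.11981 − 3 × 0.01624 = 0.07110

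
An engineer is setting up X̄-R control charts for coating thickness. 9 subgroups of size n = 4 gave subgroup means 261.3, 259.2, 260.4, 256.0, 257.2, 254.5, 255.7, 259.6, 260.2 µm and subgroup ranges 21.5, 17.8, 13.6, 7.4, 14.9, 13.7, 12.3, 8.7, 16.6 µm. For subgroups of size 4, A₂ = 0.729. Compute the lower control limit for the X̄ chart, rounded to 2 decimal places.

247.99

X̄̄ = (261.3 + 259.2 + 260.4 + 256.0 + 257.2 + 254.5 + 255.7 + 259.6 + 260.2) / 9 = 2324.1000 / 9 = 258.2333
R̄ = (21.5 + 17.8 + 13.6 + 7.4 + 14.9 + 13.7 + 12.3 + 8.7 + 16.6) / 9 = 126.5000 / 9 = 14.0556
LCL = X̄̄ − A₂·R̄ = 258.2333 − 0.729 × 14.0556 = 247.9868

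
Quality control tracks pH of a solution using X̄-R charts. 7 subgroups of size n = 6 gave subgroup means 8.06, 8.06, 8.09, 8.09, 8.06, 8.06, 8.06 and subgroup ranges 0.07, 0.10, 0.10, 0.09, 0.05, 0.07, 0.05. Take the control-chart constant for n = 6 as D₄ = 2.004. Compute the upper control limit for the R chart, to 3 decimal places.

0.152

R̄ = (0.07 + 0.10 + 0.10 + 0.09 + 0.05 + 0.07 + 0.05) / 7 = 0.5300 / 7 = 0.0757
UCL_R = D₄·R̄ = 2.004 × 0.0757 = 0.1517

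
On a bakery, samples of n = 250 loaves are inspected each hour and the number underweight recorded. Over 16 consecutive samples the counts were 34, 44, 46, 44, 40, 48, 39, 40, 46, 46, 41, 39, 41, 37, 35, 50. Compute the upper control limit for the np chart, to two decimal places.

59.59

p̄ = Σdᵢ / (k·n) = 670 / (16 × 250) = 0.16750
UCL = np̄ + 3·√(np̄(1−p̄)) = 41.8750 + 3 × √(41.8750×0.83250) = 41.8750 + 3 × 5.9043 = 59.5879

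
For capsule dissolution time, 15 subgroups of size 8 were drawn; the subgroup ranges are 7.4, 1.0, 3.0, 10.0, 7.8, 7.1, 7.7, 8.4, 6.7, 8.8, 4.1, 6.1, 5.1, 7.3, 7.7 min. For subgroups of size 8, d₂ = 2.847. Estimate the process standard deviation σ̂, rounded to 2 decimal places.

R̄ = (7.4 + 1.0 + 3.0 + 10.0 + 7.8 + 7.1 + 7.7 + 8.4 + 6.7 + 8.8 + 4.1 + 6.1 + 5.1 + 7.3 + 7.7) / 15 = 6.5467
σ̂ = R̄ / d₂ = 6.5467 / 2.847 = 2.2995

2.30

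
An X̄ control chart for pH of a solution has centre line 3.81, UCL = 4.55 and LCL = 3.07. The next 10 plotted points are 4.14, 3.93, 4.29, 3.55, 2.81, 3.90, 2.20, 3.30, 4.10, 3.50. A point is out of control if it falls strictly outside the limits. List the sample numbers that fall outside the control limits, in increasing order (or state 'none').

5, 7

Compare each point to [3.07, 4.55]: sample 5 = 2.81 < LCL; sample 7 = 2.20 < LCL.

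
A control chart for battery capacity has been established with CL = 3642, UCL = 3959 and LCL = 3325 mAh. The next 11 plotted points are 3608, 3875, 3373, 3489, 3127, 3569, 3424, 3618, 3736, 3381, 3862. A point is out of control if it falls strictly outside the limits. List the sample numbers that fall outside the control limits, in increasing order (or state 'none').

Compare each point to [3325, 3959]: sample 5 = 3127 < LCL.

5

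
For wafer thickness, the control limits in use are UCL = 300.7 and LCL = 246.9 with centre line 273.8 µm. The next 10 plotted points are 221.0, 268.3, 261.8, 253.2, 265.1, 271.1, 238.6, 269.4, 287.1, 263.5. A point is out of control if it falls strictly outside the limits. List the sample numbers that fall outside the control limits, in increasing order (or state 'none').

1, 7

Compare each point to [246.9, 300.7]: sample 1 = 221.0 < LCL; sample 7 = 238.6 < LCL.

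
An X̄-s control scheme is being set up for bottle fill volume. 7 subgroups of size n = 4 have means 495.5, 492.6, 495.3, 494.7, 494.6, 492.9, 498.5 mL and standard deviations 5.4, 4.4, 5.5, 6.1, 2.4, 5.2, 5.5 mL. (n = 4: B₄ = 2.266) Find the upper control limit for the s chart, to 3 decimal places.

11.168

s̄ = (5.4 + 4.4 + 5.5 + 6.1 + 2.4 + 5.2 + 5.5) / 7 = 4.9286
UCL_s = B₄·s̄ = 2.266 × 4.9286 = 11.1681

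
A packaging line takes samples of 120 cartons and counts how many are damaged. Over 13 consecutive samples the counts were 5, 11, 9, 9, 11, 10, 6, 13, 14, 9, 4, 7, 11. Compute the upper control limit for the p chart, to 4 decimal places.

p̄ = Σdᵢ / (k·n) = 119 / (13 × 120) = 0.07628
UCL = p̄ + 3·√(p̄(1−p̄)/n) = 0.07628 + 3 × √(0.07628×0.92372/120) = 0.07628 + 3 × 0.02423 = 0.14898

0.1490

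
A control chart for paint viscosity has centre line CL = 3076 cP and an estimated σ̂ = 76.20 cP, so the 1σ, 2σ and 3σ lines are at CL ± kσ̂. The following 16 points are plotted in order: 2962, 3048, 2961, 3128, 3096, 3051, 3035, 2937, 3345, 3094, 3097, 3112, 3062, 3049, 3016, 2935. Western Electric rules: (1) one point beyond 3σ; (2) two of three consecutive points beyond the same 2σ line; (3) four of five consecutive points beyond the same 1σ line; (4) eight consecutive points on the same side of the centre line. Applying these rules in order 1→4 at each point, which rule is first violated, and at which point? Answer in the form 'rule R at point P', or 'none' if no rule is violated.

Zone of each point (C = within 1σ̂, B = 1σ̂–2σ̂, A = 2σ̂–3σ̂, * = beyond 3σ̂; sign = side of CL): 1:-B, 2:-C, 3:-B, 4:+C, 5:+C, 6:-C, 7:-C, 8:-B, 9:+*, 10:+C, 11:+C, 12:+C, 13:-C, 14:-C, 15:-C, 16:-B
Rule 1 (one point beyond the 3σ limits) is satisfied at point 9.

rule 1 at point 9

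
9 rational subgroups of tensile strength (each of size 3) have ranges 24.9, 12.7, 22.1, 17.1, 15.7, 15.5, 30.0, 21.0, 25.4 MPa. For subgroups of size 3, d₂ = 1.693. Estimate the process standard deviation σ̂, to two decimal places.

R̄ = (24.9 + 12.7 + 22.1 + 17.1 + 15.7 + 15.5 + 30.0 + 21.0 + 25.4) / 9 = 20.4889
σ̂ = R̄ / d₂ = 20.4889 / 1.693 = 12.1021

12.10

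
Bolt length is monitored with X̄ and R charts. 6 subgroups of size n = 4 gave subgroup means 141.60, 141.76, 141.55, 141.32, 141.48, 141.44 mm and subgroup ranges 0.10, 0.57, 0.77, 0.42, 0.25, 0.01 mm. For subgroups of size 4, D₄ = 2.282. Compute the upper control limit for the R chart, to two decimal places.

R̄ = (0.10 + 0.57 + 0.77 + 0.42 + 0.25 + 0.01) / 6 = 2.1200 / 6 = 0.3533
UCL_R = D₄·R̄ = 2.282 × 0.3533 = 0.8063

0.81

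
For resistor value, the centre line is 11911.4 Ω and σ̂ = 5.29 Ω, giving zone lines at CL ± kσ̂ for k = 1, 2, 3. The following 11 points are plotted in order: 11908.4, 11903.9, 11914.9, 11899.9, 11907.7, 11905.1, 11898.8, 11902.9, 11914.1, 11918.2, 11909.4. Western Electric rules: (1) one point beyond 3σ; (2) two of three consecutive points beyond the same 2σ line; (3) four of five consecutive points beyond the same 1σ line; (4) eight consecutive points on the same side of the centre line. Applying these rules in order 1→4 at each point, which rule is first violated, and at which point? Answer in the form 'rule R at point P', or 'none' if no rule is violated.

rule 3 at point 8

Zone of each point (C = within 1σ̂, B = 1σ̂–2σ̂, A = 2σ̂–3σ̂, * = beyond 3σ̂; sign = side of CL): 1:-C, 2:-B, 3:+C, 4:-A, 5:-C, 6:-B, 7:-A, 8:-B, 9:+C, 10:+B, 11:-C
Rule 3 (four of five consecutive points beyond the same 1σ limit) is satisfied at point 8.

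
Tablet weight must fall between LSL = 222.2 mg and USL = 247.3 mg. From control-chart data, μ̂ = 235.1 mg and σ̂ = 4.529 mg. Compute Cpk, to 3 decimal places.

Cpu = (USL − μ̂) / (3σ̂) = (247.3 − 235.1) / (3 × 4.529) = 0.8979; Cpl = (μ̂ − LSL) / (3σ̂) = (235.1 − 222.2) / (3 × 4.529) = 0.9494; Cpk = min(Cpu, Cpl) = 0.8979

0.898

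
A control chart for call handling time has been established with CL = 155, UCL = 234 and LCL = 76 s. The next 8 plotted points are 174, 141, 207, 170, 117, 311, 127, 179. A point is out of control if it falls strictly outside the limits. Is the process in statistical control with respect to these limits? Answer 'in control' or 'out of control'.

out of control

Compare each point to [76, 234]: sample 6 = 311 > UCL.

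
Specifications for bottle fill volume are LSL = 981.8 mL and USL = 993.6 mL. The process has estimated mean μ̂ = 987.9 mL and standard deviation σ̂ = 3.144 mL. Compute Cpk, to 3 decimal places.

0.604

Cpu = (USL − μ̂) / (3σ̂) = (993.6 − 987.9) / (3 × 3.144) = 0.6043; Cpl = (μ̂ − LSL) / (3σ̂) = (987.9 − 981.8) / (3 × 3.144) = 0.6467; Cpk = min(Cpu, Cpl) = 0.6043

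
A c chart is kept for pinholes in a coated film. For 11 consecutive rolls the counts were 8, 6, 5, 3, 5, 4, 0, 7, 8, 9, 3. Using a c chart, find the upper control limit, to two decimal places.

12.16

c̄ = (8 + 6 + 5 + 3 + 5 + 4 + 0 + 7 + 8 + 9 + 3) / 11 = 58 / 11 = 5.2727
UCL = c̄ + 3√c̄ = 5.2727 + 3 × √5.2727 = 5.2727 + 3 × 2.2962 = 12.1615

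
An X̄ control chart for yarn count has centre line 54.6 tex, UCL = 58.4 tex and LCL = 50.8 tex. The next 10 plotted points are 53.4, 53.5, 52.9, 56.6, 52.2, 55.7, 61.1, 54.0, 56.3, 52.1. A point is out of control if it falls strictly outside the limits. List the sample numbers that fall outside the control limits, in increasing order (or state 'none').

7

Compare each point to [50.8, 58.4]: sample 7 = 61.1 > UCL.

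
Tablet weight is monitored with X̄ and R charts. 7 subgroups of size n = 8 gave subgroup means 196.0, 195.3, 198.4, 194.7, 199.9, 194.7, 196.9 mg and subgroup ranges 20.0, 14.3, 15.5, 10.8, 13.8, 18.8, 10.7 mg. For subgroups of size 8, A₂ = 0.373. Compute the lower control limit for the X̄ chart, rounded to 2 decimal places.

X̄̄ = (196.0 + 195.3 + 198.4 + 194.7 + 199.9 + 194.7 + 196.9) / 7 = 1375.9000 / 7 = 196.5571
R̄ = (20.0 + 14.3 + 15.5 + 10.8 + 13.8 + 18.8 + 10.7) / 7 = 103.9000 / 7 = 14.8429
LCL = X̄̄ − A₂·R̄ = 196.5571 − 0.373 × 14.8429 = 191.0208

191.02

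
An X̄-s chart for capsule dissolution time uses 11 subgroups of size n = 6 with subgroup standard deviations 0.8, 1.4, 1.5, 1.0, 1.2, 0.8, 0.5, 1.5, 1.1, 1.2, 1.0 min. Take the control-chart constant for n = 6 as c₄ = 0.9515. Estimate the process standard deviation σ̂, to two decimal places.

s̄ = (0.8 + 1.4 + 1.5 + 1.0 + 1.2 + 0.8 + 0.5 + 1.5 + 1.1 + 1.2 + 1.0) / 11 = 1.0909
σ̂ = s̄ / c₄ = 1.0909 / 0.9515 = 1.1465

1.15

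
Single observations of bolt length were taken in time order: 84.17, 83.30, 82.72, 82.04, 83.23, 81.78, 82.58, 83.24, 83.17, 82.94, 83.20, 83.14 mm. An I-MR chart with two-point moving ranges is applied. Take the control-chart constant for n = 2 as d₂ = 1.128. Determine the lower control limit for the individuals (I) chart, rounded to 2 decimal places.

81.30

X̄ = (84.17 + 83.30 + 82.72 + 82.04 + 83.23 + 81.78 + 82.58 + 83.24 + 83.17 + 82.94 + 83.20 + 83.14) / 12 = 82.9592
Moving ranges: 0.87, 0.58, 0.68, 1.19, 1.45, 0.80, 0.66, 0.07, 0.23, 0.26, 0.06; M̄R̄ = 6.8500 / 11 = 0.6227
LCL = X̄ − 3·M̄R̄/d₂ = 82.9592 − 3 × 0.6227 / 1.128 = 81.3030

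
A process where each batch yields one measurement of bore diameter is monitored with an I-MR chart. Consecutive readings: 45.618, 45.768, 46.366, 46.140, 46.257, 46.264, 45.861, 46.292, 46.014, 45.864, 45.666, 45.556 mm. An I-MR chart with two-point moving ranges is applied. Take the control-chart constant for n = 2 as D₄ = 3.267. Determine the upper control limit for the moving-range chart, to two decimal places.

0.79

Moving ranges: 0.150, 0.598, 0.226, 0.117, 0.007, 0.403, 0.431, 0.278, 0.150, 0.198, 0.110; M̄R̄ = 2.6680 / 11 = 0.2425
UCL_MR = D₄·M̄R̄ = 3.267 × 0.2425 = 0.7924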